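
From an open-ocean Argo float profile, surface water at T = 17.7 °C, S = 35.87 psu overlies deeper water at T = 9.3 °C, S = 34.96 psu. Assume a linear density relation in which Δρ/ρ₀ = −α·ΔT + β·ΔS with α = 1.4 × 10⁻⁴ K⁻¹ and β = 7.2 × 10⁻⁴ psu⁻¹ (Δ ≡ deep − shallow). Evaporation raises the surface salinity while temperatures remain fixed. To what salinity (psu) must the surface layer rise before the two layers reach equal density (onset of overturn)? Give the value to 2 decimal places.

36.59 psu

Neutral buoyancy requires −α(T_deep − T_surf) + β(S_deep − S_surf′) = 0.
S_surf′ = S_deep − (α/β)·ΔT = 34.96 − (1.4 × 10⁻⁴/7.2 × 10⁻⁴)·(-8.4) = 36.5933 psu.
Increase required: 36.5933 − 35.87 = 0.7233 psu.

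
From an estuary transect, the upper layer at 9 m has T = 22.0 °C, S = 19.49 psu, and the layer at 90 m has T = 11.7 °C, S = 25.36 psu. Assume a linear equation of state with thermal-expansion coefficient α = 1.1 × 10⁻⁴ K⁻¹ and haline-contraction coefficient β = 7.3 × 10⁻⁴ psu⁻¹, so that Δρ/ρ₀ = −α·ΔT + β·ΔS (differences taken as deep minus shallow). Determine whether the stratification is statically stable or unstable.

ΔT = 11.7 − 22.0 = -10.3 K and ΔS = 25.36 − 19.49 = +5.87 psu (deep − shallow).
−αΔT = 1.133 × 10⁻³; βΔS = 4.2851 × 10⁻³; sum Δρ/ρ₀ = 5.4181 × 10⁻³.
Δρ/ρ₀ > 0, so Δρ > 0: deeper water is denser → statically stable.

stable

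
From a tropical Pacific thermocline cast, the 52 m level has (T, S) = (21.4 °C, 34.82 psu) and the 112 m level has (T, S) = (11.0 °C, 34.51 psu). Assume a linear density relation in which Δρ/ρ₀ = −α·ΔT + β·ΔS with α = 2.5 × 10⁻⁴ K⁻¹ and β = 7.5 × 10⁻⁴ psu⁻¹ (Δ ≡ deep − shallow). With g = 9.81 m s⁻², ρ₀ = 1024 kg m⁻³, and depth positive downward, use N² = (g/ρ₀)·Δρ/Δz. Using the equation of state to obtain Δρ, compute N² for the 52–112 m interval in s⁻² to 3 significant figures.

ΔT = -10.4 K, ΔS = -0.31 psu (deep − shallow).
Δρ/ρ₀ = −αΔT + βΔS = 2.60 × 10⁻³ − 2.325 × 10⁻⁴ = 2.3675 × 10⁻³, so Δρ ≈ 2.424 kg m⁻³.
N² = (g/ρ₀)·Δρ/Δz = g·(Δρ/ρ₀)/Δz = 9.81 × 2.3675 × 10⁻³ / 60 = 3.8709 × 10⁻⁴ s⁻² ≈ 3.87 × 10⁻⁴ s⁻².

3.87 × 10⁻⁴ s⁻²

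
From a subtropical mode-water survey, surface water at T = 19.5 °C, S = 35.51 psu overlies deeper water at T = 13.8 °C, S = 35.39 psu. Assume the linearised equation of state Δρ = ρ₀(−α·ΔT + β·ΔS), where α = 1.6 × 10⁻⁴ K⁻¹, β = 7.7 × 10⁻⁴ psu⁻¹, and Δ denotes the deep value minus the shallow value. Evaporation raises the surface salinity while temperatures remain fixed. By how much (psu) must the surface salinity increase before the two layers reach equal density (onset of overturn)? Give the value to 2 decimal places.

1.06 psu

Neutral buoyancy requires −α(T_deep − T_surf) + β(S_deep − S_surf′) = 0.
S_surf′ = S_deep − (α/β)·ΔT = 35.39 − (1.6 × 10⁻⁴/7.7 × 10⁻⁴)·(-5.7) = 36.5744 psu.
Increase required: 36.5744 − 35.51 = 1.0644 psu.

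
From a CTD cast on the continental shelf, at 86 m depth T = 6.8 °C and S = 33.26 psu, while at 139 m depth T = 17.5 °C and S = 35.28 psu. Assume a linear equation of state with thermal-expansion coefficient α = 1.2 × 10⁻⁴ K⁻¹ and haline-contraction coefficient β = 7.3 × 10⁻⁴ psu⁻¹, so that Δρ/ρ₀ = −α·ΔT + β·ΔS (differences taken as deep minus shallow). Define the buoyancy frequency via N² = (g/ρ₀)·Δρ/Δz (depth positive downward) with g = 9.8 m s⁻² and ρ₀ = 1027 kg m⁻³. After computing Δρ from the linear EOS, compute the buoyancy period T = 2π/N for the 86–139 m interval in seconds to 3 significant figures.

ΔT = +10.7 K, ΔS = +2.02 psu (deep − shallow).
Δρ/ρ₀ = −αΔT + βΔS = -1.284 × 10⁻³ + 1.4746 × 10⁻³ = 1.906 × 10⁻⁴, so Δρ ≈ 0.1957 kg m⁻³.
N² = (g/ρ₀)·Δρ/Δz = g·(Δρ/ρ₀)/Δz = 9.8 × 1.906 × 10⁻⁴ / 53 = 3.5243 × 10⁻⁵ s⁻².
N = √(3.5243 × 10⁻⁵) = 5.9366 × 10⁻³ rad s⁻¹ → T = 2π/N = 1.0584 × 10³ s ≈ 1.06 × 10³ s.

1.06 × 10³ s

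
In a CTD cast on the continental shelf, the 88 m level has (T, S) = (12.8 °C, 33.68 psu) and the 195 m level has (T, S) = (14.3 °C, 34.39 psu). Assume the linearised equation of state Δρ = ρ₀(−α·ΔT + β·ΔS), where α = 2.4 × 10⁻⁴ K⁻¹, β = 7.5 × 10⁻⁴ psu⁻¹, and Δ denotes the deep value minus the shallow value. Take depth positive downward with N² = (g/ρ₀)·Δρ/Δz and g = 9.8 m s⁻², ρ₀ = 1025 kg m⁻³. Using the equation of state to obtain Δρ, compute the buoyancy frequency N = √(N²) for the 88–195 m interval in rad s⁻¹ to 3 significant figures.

3.97 × 10⁻³ rad s⁻¹

ΔT = +1.5 K, ΔS = +0.71 psu (deep − shallow).
Δρ/ρ₀ = −αΔT + βΔS = -3.60 × 10⁻⁴ + 5.325 × 10⁻⁴ = 1.725 × 10⁻⁴, so Δρ ≈ 0.1768 kg m⁻³.
N² = (g/ρ₀)·Δρ/Δz = g·(Δρ/ρ₀)/Δz = 9.8 × 1.725 × 10⁻⁴ / 107 = 1.5799 × 10⁻⁵ s⁻².
N = √(1.5799 × 10⁻⁵) = 3.9748 × 10⁻³ rad s⁻¹ ≈ 3.97 × 10⁻³ rad s⁻¹.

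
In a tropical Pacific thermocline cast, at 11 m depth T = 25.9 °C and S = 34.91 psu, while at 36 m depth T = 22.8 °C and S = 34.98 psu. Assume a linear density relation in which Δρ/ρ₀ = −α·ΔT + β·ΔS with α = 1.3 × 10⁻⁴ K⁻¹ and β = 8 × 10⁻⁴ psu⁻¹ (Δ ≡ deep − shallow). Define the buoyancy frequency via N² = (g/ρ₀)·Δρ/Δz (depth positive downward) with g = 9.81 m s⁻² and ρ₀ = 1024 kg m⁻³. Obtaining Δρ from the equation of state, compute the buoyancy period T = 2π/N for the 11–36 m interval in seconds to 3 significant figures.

ΔT = -3.1 K, ΔS = +0.07 psu (deep − shallow).
Δρ/ρ₀ = −αΔT + βΔS = 4.03 × 10⁻⁴ + 5.60 × 10⁻⁵ = 4.59 × 10⁻⁴, so Δρ ≈ 0.4700 kg m⁻³.
N² = (g/ρ₀)·Δρ/Δz = g·(Δρ/ρ₀)/Δz = 9.81 × 4.59 × 10⁻⁴ / 25 = 1.8011 × 10⁻⁴ s⁻².
N = √(1.8011 × 10⁻⁴) = 0.013421 rad s⁻¹ → T = 2π/N = 468.16 s ≈ 468 s.

468 s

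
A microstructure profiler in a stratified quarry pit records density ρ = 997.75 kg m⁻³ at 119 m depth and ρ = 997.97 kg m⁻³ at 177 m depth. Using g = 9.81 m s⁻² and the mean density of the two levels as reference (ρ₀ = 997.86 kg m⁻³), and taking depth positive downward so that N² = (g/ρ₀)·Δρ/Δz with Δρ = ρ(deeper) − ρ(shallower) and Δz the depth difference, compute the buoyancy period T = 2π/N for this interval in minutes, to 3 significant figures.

17.1 min

Δρ = 997.97 − 997.75 = 0.22 kg m⁻³ over Δz = 177 − 119 = 58 m.
N² = (9.81/997.86) × (0.22/58) = 3.7290 × 10⁻⁵ s⁻².
N = √(3.7290 × 10⁻⁵) = 6.1066 × 10⁻³ rad s⁻¹, so T = 2π/N = 1.0289 × 10³ s = 17.148 min ≈ 17.1 min.
Since Δρ > 0 the layer is stably stratified.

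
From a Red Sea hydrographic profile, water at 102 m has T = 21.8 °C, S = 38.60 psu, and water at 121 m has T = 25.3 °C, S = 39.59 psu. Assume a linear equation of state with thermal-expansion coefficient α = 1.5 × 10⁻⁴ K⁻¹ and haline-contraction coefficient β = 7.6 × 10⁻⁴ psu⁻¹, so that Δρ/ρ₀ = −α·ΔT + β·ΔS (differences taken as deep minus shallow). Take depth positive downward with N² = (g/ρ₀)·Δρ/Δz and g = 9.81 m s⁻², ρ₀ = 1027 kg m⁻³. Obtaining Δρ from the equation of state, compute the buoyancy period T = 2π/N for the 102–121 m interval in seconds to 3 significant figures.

580 s

ΔT = +3.5 K, ΔS = +0.99 psu (deep − shallow).
Δρ/ρ₀ = −αΔT + βΔS = -5.25 × 10⁻⁴ + 7.524 × 10⁻⁴ = 2.274 × 10⁻⁴, so Δρ ≈ 0.2335 kg m⁻³.
N² = (g/ρ₀)·Δρ/Δz = g·(Δρ/ρ₀)/Δz = 9.81 × 2.274 × 10⁻⁴ / 19 = 1.1741 × 10⁻⁴ s⁻².
N = √(1.1741 × 10⁻⁴) = 0.010836 rad s⁻¹ → T = 2π/N = 579.84 s ≈ 580 s.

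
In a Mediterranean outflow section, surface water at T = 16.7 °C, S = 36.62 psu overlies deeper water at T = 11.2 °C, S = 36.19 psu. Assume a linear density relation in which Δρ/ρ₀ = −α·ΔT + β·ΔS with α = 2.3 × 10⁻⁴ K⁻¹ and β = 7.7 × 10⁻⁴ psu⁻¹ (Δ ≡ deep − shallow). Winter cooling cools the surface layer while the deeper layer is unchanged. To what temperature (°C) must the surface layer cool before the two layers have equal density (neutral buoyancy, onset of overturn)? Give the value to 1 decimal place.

Neutral buoyancy requires Δρ = 0, i.e. −α(T_deep − T_surf′) + β(S_deep − S_surf) = 0.
T_surf′ = T_deep − (β/α)·ΔS = 11.2 − (7.7 × 10⁻⁴/2.3 × 10⁻⁴)·(-0.43) = 12.640 °C.
Cooling required: 16.7 − (12.640) = 4.060 °C.

12.6 °C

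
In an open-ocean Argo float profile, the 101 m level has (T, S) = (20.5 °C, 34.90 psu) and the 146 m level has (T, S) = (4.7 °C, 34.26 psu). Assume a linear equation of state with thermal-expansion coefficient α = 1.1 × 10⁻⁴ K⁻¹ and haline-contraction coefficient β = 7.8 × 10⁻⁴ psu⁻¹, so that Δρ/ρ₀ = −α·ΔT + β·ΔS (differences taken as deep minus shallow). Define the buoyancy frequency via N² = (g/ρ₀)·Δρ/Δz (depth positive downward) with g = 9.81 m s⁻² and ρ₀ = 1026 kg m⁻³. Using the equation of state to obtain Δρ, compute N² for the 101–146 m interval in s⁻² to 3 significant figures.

2.70 × 10⁻⁴ s⁻²

ΔT = -15.8 K, ΔS = -0.64 psu (deep − shallow).
Δρ/ρ₀ = −αΔT + βΔS = 1.738 × 10⁻³ − 4.992 × 10⁻⁴ = 1.2388 × 10⁻³, so Δρ ≈ 1.271 kg m⁻³.
N² = (g/ρ₀)·Δρ/Δz = g·(Δρ/ρ₀)/Δz = 9.81 × 1.2388 × 10⁻³ / 45 = 2.7006 × 10⁻⁴ s⁻² ≈ 2.70 × 10⁻⁴ s⁻².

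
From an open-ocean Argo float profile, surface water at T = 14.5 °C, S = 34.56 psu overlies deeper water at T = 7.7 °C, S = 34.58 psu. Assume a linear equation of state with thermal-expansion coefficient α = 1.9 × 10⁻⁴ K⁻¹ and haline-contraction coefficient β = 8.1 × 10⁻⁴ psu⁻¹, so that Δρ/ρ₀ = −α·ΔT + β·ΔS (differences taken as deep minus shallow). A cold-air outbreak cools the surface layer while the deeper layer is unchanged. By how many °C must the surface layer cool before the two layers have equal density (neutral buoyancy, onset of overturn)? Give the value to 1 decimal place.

Neutral buoyancy requires Δρ = 0, i.e. −α(T_deep − T_surf′) + β(S_deep − S_surf) = 0.
T_surf′ = T_deep − (β/α)·ΔS = 7.7 − (8.1 × 10⁻⁴/1.9 × 10⁻⁴)·(+0.02) = 7.615 °C.
Cooling required: 14.5 − (7.615) = 6.885 °C.

6.9 °C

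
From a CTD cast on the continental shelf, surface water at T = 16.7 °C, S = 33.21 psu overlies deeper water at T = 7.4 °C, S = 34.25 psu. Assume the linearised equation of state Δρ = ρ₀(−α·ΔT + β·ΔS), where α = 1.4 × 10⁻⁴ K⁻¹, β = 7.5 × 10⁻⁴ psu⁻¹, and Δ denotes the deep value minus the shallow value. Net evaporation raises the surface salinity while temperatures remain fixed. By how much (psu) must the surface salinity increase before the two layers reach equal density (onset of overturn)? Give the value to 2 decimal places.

2.78 psu

Neutral buoyancy requires −α(T_deep − T_surf) + β(S_deep − S_surf′) = 0.
S_surf′ = S_deep − (α/β)·ΔT = 34.25 − (1.4 × 10⁻⁴/7.5 × 10⁻⁴)·(-9.3) = 35.9860 psu.
Increase required: 35.9860 − 33.21 = 2.7760 psu.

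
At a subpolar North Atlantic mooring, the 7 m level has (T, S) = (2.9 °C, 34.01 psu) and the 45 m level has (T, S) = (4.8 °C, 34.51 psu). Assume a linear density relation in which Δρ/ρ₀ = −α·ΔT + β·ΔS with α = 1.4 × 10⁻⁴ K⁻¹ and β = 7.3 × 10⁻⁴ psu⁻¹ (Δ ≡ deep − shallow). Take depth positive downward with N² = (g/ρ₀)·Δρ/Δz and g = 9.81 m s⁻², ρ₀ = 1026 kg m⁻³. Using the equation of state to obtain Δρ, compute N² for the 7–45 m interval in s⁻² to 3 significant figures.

2.56 × 10⁻⁵ s⁻²

ΔT = +1.9 K, ΔS = +0.50 psu (deep − shallow).
Δρ/ρ₀ = −αΔT + βΔS = -2.66 × 10⁻⁴ + 3.65 × 10⁻⁴ = 9.90 × 10⁻⁵, so Δρ ≈ 0.1016 kg m⁻³.
N² = (g/ρ₀)·Δρ/Δz = g·(Δρ/ρ₀)/Δz = 9.81 × 9.90 × 10⁻⁵ / 38 = 2.5558 × 10⁻⁵ s⁻² ≈ 2.56 × 10⁻⁵ s⁻².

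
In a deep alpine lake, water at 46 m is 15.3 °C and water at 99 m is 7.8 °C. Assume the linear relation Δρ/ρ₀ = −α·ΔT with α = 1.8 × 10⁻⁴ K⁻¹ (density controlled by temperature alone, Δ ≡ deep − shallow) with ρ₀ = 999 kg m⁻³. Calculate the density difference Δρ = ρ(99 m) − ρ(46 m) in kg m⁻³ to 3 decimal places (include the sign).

+1.349 kg m⁻³

ΔT = -7.5 K, Δρ/ρ₀ = −αΔT = 1.35 × 10⁻³.
Δρ = 999 × (1.35 × 10⁻³) = +1.349 kg m⁻³.
Positive Δρ: denser below, stable.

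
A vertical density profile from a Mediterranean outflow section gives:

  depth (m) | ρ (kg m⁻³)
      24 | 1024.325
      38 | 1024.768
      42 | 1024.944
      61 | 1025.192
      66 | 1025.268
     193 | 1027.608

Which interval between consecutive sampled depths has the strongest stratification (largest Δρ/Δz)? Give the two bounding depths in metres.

38–42 m

Compute the density gradient over each adjacent pair:
  24–38 m: Δρ/Δz = 0.443/14 = 0.032 kg m⁻⁴
  38–42 m: Δρ/Δz = 0.176/4 = 0.044 kg m⁻⁴
  42–61 m: Δρ/Δz = 0.248/19 = 0.013 kg m⁻⁴
  61–66 m: Δρ/Δz = 0.076/5 = 0.015 kg m⁻⁴
  66–193 m: Δρ/Δz = 2.340/127 = 0.018 kg m⁻⁴
The largest gradient is in the 38–42 m interval — the pycnocline.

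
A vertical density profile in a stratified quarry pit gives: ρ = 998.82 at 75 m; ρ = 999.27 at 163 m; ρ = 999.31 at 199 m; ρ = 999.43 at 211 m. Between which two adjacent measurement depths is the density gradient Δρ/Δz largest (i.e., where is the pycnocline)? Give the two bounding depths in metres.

Compute the density gradient over each adjacent pair:
  75–163 m: Δρ/Δz = 0.45/88 = 5.1 × 10⁻³ kg m⁻⁴
  163–199 m: Δρ/Δz = 0.04/36 = 1.1 × 10⁻³ kg m⁻⁴
  199–211 m: Δρ/Δz = 0.12/12 = 0.010 kg m⁻⁴
The largest gradient is in the 199–211 m interval — the pycnocline.

199–211 m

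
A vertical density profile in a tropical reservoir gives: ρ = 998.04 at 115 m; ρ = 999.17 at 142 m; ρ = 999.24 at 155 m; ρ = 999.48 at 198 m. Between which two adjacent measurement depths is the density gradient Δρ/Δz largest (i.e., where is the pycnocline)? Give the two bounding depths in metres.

115–142 m

Compute the density gradient over each adjacent pair:
  115–142 m: Δρ/Δz = 1.13/27 = 0.042 kg m⁻⁴
  142–155 m: Δρ/Δz = 0.07/13 = 5.4 × 10⁻³ kg m⁻⁴
  155–198 m: Δρ/Δz = 0.24/43 = 5.6 × 10⁻³ kg m⁻⁴
The largest gradient is in the 115–142 m interval — the pycnocline.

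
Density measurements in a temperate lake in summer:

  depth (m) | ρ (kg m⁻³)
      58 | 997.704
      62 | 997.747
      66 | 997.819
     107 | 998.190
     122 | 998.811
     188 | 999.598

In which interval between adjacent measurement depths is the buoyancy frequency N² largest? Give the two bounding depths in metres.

Compute the density gradient over each adjacent pair:
  58–62 m: Δρ/Δz = 0.043/4 = 0.011 kg m⁻⁴
  62–66 m: Δρ/Δz = 0.072/4 = 0.018 kg m⁻⁴
  66–107 m: Δρ/Δz = 0.371/41 = 9.0 × 10⁻³ kg m⁻⁴
  107–122 m: Δρ/Δz = 0.621/15 = 0.041 kg m⁻⁴
  122–188 m: Δρ/Δz = 0.787/66 = 0.012 kg m⁻⁴
The largest gradient is in the 107–122 m interval — the pycnocline.

107–122 m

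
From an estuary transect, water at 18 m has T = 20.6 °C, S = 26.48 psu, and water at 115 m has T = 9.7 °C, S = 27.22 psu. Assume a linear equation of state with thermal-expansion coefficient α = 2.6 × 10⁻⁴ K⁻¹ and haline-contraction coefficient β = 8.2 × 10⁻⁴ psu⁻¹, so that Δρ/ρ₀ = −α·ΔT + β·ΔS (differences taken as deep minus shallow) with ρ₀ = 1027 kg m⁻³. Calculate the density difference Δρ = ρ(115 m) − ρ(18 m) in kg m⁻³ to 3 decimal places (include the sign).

+3.534 kg m⁻³

ΔT = -10.9 K, ΔS = +0.74 psu (deep − shallow).
Δρ/ρ₀ = −(2.6 × 10⁻⁴)(-10.9) + (8.2 × 10⁻⁴)(+0.74) = 3.4408 × 10⁻³.
Δρ = 1027 × (3.4408 × 10⁻³) = +3.534 kg m⁻³.
Positive Δρ: denser below, stable.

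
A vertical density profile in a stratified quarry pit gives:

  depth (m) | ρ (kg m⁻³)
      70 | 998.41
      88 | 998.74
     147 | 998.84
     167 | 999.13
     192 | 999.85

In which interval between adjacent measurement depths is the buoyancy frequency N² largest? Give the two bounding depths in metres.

167–192 m

Compute the density gradient over each adjacent pair:
  70–88 m: Δρ/Δz = 0.33/18 = 0.018 kg m⁻⁴
  88–147 m: Δρ/Δz = 0.10/59 = 1.7 × 10⁻³ kg m⁻⁴
  147–167 m: Δρ/Δz = 0.29/20 = 0.014 kg m⁻⁴
  167–192 m: Δρ/Δz = 0.72/25 = 0.029 kg m⁻⁴
The largest gradient is in the 167–192 m interval — the pycnocline.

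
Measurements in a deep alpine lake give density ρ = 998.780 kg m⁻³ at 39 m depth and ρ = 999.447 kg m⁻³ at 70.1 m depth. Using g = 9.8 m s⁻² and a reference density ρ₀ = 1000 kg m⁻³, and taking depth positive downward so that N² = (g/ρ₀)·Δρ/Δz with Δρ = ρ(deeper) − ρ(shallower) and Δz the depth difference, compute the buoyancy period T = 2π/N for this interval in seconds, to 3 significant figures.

Δρ = 999.447 − 998.780 = 0.667 kg m⁻³ over Δz = 70.1 − 39 = 31.1 m.
N² = (9.8/1000) × (0.667/31.1) = 2.1018 × 10⁻⁴ s⁻².
N = √(2.1018 × 10⁻⁴) = 0.014498 rad s⁻¹, so T = 2π/N = 433.38 s ≈ 433 s.
Since Δρ > 0 the layer is stably stratified.

433 s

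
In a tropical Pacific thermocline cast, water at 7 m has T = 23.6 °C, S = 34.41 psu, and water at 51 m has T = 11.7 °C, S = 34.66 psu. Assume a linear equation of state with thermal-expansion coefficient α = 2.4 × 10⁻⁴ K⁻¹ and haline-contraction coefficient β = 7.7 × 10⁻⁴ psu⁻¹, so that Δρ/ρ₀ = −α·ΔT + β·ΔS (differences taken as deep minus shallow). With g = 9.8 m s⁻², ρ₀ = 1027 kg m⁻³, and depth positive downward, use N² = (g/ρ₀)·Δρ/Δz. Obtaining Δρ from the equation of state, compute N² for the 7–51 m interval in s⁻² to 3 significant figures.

ΔT = -11.9 K, ΔS = +0.25 psu (deep − shallow).
Δρ/ρ₀ = −αΔT + βΔS = 2.856 × 10⁻³ + 1.925 × 10⁻⁴ = 3.0485 × 10⁻³, so Δρ ≈ 3.131 kg m⁻³.
N² = (g/ρ₀)·Δρ/Δz = g·(Δρ/ρ₀)/Δz = 9.8 × 3.0485 × 10⁻³ / 44 = 6.7898 × 10⁻⁴ s⁻² ≈ 6.79 × 10⁻⁴ s⁻².

6.79 × 10⁻⁴ s⁻²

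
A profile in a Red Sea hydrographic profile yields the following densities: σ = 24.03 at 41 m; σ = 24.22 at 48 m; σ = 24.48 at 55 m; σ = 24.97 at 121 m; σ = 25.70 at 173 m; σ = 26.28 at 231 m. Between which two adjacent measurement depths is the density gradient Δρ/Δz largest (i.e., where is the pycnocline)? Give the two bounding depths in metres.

48–55 m

Compute the density gradient over each adjacent pair:
  41–48 m: Δρ/Δz = 0.19/7 = 0.027 kg m⁻⁴
  48–55 m: Δρ/Δz = 0.26/7 = 0.037 kg m⁻⁴
  55–121 m: Δρ/Δz = 0.49/66 = 7.4 × 10⁻³ kg m⁻⁴
  121–173 m: Δρ/Δz = 0.73/52 = 0.014 kg m⁻⁴
  173–231 m: Δρ/Δz = 0.58/58 = 0.010 kg m⁻⁴
The largest gradient is in the 48–55 m interval — the pycnocline.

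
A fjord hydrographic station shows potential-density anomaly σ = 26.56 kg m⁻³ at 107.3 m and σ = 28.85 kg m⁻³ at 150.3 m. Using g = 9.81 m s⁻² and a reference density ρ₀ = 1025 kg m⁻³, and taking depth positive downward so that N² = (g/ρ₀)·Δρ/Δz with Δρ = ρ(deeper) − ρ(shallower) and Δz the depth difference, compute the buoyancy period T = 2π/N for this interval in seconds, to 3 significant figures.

278 s

Δρ = 1028.85 − 1026.56 = 2.29 kg m⁻³ over Δz = 150.3 − 107.3 = 43 m.
N² = (9.81/1025) × (2.29/43) = 5.0970 × 10⁻⁴ s⁻².
N = √(5.0970 × 10⁻⁴) = 0.022577 rad s⁻¹, so T = 2π/N = 278.30 s ≈ 278 s.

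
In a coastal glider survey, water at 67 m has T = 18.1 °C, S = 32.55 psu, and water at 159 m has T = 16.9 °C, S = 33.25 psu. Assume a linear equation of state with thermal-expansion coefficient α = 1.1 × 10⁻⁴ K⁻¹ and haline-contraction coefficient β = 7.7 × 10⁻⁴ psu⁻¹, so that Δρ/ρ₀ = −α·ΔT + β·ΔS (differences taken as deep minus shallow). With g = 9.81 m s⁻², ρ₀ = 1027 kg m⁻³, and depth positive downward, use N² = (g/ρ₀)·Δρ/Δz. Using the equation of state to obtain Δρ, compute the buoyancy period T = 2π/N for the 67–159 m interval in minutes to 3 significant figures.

ΔT = -1.2 K, ΔS = +0.70 psu (deep − shallow).
Δρ/ρ₀ = −αΔT + βΔS = 1.32 × 10⁻⁴ + 5.39 × 10⁻⁴ = 6.71 × 10⁻⁴, so Δρ ≈ 0.6891 kg m⁻³.
N² = (g/ρ₀)·Δρ/Δz = g·(Δρ/ρ₀)/Δz = 9.81 × 6.71 × 10⁻⁴ / 92 = 7.1549 × 10⁻⁵ s⁻².
N = √(7.1549 × 10⁻⁵) = 8.4587 × 10⁻³ rad s⁻¹ → T = 2π/N = 742.81 s = 12.380 min ≈ 12.4 min.

12.4 min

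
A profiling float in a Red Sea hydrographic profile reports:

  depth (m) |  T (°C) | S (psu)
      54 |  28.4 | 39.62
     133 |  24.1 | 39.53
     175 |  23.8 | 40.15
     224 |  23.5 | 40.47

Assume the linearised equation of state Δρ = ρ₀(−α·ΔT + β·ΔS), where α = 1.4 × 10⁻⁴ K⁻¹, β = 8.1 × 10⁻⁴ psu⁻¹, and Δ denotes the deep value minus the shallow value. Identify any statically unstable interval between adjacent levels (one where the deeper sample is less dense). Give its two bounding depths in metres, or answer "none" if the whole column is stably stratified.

Evaluate Δρ/ρ₀ = −αΔT + βΔS across each adjacent pair:
  54–133 m: −αΔT+βΔS = −(1.4 × 10⁻⁴)(-4.3)+(8.1 × 10⁻⁴)(-0.09) = 5.3 × 10⁻⁴ → stable
  133–175 m: −αΔT+βΔS = −(1.4 × 10⁻⁴)(-0.3)+(8.1 × 10⁻⁴)(+0.62) = 5.4 × 10⁻⁴ → stable
  175–224 m: −αΔT+βΔS = −(1.4 × 10⁻⁴)(-0.3)+(8.1 × 10⁻⁴)(+0.32) = 3.0 × 10⁻⁴ → stable
Every interval has Δρ > 0: the column is stably stratified throughout.

none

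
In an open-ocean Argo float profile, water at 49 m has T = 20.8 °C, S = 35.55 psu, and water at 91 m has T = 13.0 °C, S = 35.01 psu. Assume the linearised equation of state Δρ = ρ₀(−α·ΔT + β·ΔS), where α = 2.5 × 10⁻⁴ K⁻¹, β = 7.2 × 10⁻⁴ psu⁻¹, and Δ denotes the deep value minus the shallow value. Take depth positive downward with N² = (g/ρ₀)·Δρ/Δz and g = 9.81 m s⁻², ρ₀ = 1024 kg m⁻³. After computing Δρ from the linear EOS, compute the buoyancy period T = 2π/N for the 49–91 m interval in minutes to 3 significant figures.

ΔT = -7.8 K, ΔS = -0.54 psu (deep − shallow).
Δρ/ρ₀ = −αΔT + βΔS = 1.95 × 10⁻³ − 3.888 × 10⁻⁴ = 1.5612 × 10⁻³, so Δρ ≈ 1.599 kg m⁻³.
N² = (g/ρ₀)·Δρ/Δz = g·(Δρ/ρ₀)/Δz = 9.81 × 1.5612 × 10⁻³ / 42 = 3.6465 × 10⁻⁴ s⁻².
N = √(3.6465 × 10⁻⁴) = 0.019096 rad s⁻¹ → T = 2π/N = 329.03 s = 5.4838 min ≈ 5.48 min.

5.48 min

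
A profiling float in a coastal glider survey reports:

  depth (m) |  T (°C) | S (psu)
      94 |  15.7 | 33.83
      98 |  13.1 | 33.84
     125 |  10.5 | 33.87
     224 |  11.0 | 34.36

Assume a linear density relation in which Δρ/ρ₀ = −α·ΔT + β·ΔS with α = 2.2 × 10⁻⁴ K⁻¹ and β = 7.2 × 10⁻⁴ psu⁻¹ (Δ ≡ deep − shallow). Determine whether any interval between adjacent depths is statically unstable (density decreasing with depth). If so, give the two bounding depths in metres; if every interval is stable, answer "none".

Evaluate Δρ/ρ₀ = −αΔT + βΔS across each adjacent pair:
  94–98 m: −αΔT+βΔS = −(2.2 × 10⁻⁴)(-2.6)+(7.2 × 10⁻⁴)(+0.01) = 5.8 × 10⁻⁴ → stable
  98–125 m: −αΔT+βΔS = −(2.2 × 10⁻⁴)(-2.6)+(7.2 × 10⁻⁴)(+0.03) = 5.9 × 10⁻⁴ → stable
  125–224 m: −αΔT+βΔS = −(2.2 × 10⁻⁴)(+0.5)+(7.2 × 10⁻⁴)(+0.49) = 2.4 × 10⁻⁴ → stable
Every interval has Δρ > 0: the column is stably stratified throughout.

none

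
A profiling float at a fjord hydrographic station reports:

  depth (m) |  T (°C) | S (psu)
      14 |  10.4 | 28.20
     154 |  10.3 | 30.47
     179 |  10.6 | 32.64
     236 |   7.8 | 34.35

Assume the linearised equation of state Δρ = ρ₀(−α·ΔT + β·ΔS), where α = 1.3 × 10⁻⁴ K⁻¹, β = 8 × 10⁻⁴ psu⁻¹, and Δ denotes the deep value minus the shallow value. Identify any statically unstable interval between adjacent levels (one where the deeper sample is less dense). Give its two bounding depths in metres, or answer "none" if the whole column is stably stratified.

Evaluate Δρ/ρ₀ = −αΔT + βΔS across each adjacent pair:
  14–154 m: −αΔT+βΔS = −(1.3 × 10⁻⁴)(-0.1)+(8 × 10⁻⁴)(+2.27) = 1.8 × 10⁻³ → stable
  154–179 m: −αΔT+βΔS = −(1.3 × 10⁻⁴)(+0.3)+(8 × 10⁻⁴)(+2.17) = 1.7 × 10⁻³ → stable
  179–236 m: −αΔT+βΔS = −(1.3 × 10⁻⁴)(-2.8)+(8 × 10⁻⁴)(+1.71) = 1.7 × 10⁻³ → stable
Every interval has Δρ > 0: the column is stably stratified throughout.

none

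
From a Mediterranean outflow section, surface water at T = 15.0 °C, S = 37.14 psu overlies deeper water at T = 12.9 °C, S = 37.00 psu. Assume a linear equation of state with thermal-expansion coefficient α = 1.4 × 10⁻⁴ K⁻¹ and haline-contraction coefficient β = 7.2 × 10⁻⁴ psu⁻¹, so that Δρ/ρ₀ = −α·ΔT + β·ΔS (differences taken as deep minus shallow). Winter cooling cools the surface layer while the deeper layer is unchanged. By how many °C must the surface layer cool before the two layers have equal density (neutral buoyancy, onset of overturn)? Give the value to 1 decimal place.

Neutral buoyancy requires Δρ = 0, i.e. −α(T_deep − T_surf′) + β(S_deep − S_surf) = 0.
T_surf′ = T_deep − (β/α)·ΔS = 12.9 − (7.2 × 10⁻⁴/1.4 × 10⁻⁴)·(-0.14) = 13.620 °C.
Cooling required: 15.0 − (13.620) = 1.380 °C.

1.4 °C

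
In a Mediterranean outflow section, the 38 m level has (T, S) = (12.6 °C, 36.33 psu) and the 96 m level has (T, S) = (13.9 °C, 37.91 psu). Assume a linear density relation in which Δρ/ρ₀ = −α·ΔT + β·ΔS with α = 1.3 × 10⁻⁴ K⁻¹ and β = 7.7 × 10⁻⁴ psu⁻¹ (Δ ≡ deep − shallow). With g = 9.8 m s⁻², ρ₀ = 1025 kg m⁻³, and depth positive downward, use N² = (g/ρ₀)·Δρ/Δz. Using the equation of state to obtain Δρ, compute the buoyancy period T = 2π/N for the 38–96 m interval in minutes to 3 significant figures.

7.87 min

ΔT = +1.3 K, ΔS = +1.58 psu (deep − shallow).
Δρ/ρ₀ = −αΔT + βΔS = -1.69 × 10⁻⁴ + 1.2166 × 10⁻³ = 1.0476 × 10⁻³, so Δρ ≈ 1.074 kg m⁻³.
N² = (g/ρ₀)·Δρ/Δz = g·(Δρ/ρ₀)/Δz = 9.8 × 1.0476 × 10⁻³ / 58 = 1.7701 × 10⁻⁴ s⁻².
N = √(1.7701 × 10⁻⁴) = 0.013305 rad s⁻¹ → T = 2π/N = 472.24 s = 7.8707 min ≈ 7.87 min.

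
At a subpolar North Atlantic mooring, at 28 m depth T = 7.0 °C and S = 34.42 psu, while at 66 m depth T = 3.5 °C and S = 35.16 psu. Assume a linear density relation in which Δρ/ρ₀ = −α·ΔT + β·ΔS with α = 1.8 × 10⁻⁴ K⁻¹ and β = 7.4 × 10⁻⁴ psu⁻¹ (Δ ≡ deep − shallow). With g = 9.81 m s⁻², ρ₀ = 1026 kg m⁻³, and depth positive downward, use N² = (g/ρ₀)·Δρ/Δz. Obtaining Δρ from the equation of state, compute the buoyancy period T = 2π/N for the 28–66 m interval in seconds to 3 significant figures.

ΔT = -3.5 K, ΔS = +0.74 psu (deep − shallow).
Δρ/ρ₀ = −αΔT + βΔS = 6.30 × 10⁻⁴ + 5.476 × 10⁻⁴ = 1.1776 × 10⁻³, so Δρ ≈ 1.208 kg m⁻³.
N² = (g/ρ₀)·Δρ/Δz = g·(Δρ/ρ₀)/Δz = 9.81 × 1.1776 × 10⁻³ / 38 = 3.0401 × 10⁻⁴ s⁻².
N = √(3.0401 × 10⁻⁴) = 0.017436 rad s⁻¹ → T = 2π/N = 360.36 s ≈ 360 s.

360 s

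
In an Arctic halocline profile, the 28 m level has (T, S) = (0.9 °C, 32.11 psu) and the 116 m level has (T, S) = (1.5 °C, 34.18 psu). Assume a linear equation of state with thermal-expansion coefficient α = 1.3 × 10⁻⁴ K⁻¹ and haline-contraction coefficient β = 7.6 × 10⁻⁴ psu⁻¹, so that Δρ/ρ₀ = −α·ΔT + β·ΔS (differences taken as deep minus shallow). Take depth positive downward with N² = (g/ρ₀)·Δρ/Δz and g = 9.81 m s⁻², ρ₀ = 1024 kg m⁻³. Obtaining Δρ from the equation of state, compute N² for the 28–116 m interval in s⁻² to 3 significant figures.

ΔT = +0.6 K, ΔS = +2.07 psu (deep − shallow).
Δρ/ρ₀ = −αΔT + βΔS = -7.80 × 10⁻⁵ + 1.5732 × 10⁻³ = 1.4952 × 10⁻³, so Δρ ≈ 1.531 kg m⁻³.
N² = (g/ρ₀)·Δρ/Δz = g·(Δρ/ρ₀)/Δz = 9.81 × 1.4952 × 10⁻³ / 88 = 1.6668 × 10⁻⁴ s⁻² ≈ 1.67 × 10⁻⁴ s⁻².

1.67 × 10⁻⁴ s⁻²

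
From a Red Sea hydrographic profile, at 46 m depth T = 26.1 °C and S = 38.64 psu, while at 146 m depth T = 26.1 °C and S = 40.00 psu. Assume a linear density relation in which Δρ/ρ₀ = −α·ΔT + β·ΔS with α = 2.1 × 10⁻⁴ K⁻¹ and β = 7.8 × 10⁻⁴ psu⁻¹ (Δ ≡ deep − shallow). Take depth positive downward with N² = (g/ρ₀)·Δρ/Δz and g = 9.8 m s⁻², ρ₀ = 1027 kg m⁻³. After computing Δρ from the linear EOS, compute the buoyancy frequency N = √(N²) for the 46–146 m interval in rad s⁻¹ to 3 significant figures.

ΔT = +0.0 K, ΔS = +1.36 psu (deep − shallow).
Δρ/ρ₀ = −αΔT + βΔS = 0 + 1.0608 × 10⁻³ = 1.0608 × 10⁻³, so Δρ ≈ 1.089 kg m⁻³.
N² = (g/ρ₀)·Δρ/Δz = g·(Δρ/ρ₀)/Δz = 9.8 × 1.0608 × 10⁻³ / 100 = 1.0396 × 10⁻⁴ s⁻².
N = √(1.0396 × 10⁻⁴) = 0.010196 rad s⁻¹ ≈ 0.0102 rad s⁻¹.

0.0102 rad s⁻¹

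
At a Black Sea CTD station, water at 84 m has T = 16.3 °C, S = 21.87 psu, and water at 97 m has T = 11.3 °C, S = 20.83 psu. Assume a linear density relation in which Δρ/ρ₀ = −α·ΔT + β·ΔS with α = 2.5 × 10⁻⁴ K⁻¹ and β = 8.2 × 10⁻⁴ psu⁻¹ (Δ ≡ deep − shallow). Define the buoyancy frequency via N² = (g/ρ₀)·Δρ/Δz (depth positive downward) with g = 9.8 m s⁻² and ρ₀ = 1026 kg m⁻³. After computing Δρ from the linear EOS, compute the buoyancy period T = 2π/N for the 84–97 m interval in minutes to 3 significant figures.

ΔT = -5.0 K, ΔS = -1.04 psu (deep − shallow).
Δρ/ρ₀ = −αΔT + βΔS = 1.25 × 10⁻³ − 8.528 × 10⁻⁴ = 3.972 × 10⁻⁴, so Δρ ≈ 0.4075 kg m⁻³.
N² = (g/ρ₀)·Δρ/Δz = g·(Δρ/ρ₀)/Δz = 9.8 × 3.972 × 10⁻⁴ / 13 = 2.9943 × 10⁻⁴ s⁻².
N = √(2.9943 × 10⁻⁴) = 0.017304 rad s⁻¹ → T = 2π/N = 363.11 s = 6.0518 min ≈ 6.05 min.

6.05 min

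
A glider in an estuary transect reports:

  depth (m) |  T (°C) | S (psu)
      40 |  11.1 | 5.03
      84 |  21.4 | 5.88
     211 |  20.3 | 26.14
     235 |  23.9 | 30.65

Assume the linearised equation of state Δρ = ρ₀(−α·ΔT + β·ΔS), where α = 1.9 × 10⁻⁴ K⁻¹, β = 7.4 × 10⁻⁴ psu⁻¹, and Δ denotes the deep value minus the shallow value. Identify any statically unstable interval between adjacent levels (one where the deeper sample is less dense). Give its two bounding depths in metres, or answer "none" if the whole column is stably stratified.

Evaluate Δρ/ρ₀ = −αΔT + βΔS across each adjacent pair:
  40–84 m: −αΔT+βΔS = −(1.9 × 10⁻⁴)(+10.3)+(7.4 × 10⁻⁴)(+0.85) = -1.3 × 10⁻³ → UNSTABLE
  84–211 m: −αΔT+βΔS = −(1.9 × 10⁻⁴)(-1.1)+(7.4 × 10⁻⁴)(+20.26) = 0.015 → stable
  211–235 m: −αΔT+βΔS = −(1.9 × 10⁻⁴)(+3.6)+(7.4 × 10⁻⁴)(+4.51) = 2.7 × 10⁻³ → stable
The 40–84 m interval has Δρ < 0: lighter water underlies denser water.

40–84 m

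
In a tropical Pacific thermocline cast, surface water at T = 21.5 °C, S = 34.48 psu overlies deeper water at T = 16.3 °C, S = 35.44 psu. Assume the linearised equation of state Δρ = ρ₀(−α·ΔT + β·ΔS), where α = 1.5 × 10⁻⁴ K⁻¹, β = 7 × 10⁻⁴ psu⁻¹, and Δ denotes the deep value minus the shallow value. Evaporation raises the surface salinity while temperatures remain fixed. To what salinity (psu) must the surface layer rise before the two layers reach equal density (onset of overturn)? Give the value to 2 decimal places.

Neutral buoyancy requires −α(T_deep − T_surf) + β(S_deep − S_surf′) = 0.
S_surf′ = S_deep − (α/β)·ΔT = 35.44 − (1.5 × 10⁻⁴/7 × 10⁻⁴)·(-5.2) = 36.5543 psu.
Increase required: 36.5543 − 34.48 = 2.0743 psu.

36.55 psu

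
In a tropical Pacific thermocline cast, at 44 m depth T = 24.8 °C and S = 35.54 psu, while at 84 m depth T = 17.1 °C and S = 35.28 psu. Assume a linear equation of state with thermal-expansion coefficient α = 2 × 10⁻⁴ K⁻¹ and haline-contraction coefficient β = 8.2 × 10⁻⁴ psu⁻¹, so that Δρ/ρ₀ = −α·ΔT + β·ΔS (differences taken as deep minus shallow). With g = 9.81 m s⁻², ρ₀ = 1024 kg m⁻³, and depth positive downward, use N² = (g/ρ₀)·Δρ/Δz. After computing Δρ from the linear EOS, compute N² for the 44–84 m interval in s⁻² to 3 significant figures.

ΔT = -7.7 K, ΔS = -0.26 psu (deep − shallow).
Δρ/ρ₀ = −αΔT + βΔS = 1.54 × 10⁻³ − 2.132 × 10⁻⁴ = 1.3268 × 10⁻³, so Δρ ≈ 1.359 kg m⁻³.
N² = (g/ρ₀)·Δρ/Δz = g·(Δρ/ρ₀)/Δz = 9.81 × 1.3268 × 10⁻³ / 40 = 3.2540 × 10⁻⁴ s⁻² ≈ 3.25 × 10⁻⁴ s⁻².

3.25 × 10⁻⁴ s⁻²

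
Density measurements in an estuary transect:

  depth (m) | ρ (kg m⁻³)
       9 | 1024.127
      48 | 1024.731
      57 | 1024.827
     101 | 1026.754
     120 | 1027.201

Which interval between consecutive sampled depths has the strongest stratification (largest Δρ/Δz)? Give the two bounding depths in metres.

57–101 m

Compute the density gradient over each adjacent pair:
  9–48 m: Δρ/Δz = 0.604/39 = 0.015 kg m⁻⁴
  48–57 m: Δρ/Δz = 0.096/9 = 0.011 kg m⁻⁴
  57–101 m: Δρ/Δz = 1.927/44 = 0.044 kg m⁻⁴
  101–120 m: Δρ/Δz = 0.447/19 = 0.024 kg m⁻⁴
The largest gradient is in the 57–101 m interval — the pycnocline.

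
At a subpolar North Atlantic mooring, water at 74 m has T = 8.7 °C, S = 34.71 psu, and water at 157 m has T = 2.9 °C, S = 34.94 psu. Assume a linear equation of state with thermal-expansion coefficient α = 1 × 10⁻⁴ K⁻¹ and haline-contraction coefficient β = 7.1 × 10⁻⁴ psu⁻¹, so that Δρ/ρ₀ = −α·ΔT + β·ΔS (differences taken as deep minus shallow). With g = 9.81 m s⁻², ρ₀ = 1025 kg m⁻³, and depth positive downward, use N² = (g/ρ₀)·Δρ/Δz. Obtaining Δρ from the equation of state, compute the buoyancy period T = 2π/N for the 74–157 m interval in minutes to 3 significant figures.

11.2 min

ΔT = -5.8 K, ΔS = +0.23 psu (deep − shallow).
Δρ/ρ₀ = −αΔT + βΔS = 5.80 × 10⁻⁴ + 1.633 × 10⁻⁴ = 7.433 × 10⁻⁴, so Δρ ≈ 0.7619 kg m⁻³.
N² = (g/ρ₀)·Δρ/Δz = g·(Δρ/ρ₀)/Δz = 9.81 × 7.433 × 10⁻⁴ / 83 = 8.7853 × 10⁻⁵ s⁻².
N = √(8.7853 × 10⁻⁵) = 9.3730 × 10⁻³ rad s⁻¹ → T = 2π/N = 670.35 s = 11.173 min ≈ 11.2 min.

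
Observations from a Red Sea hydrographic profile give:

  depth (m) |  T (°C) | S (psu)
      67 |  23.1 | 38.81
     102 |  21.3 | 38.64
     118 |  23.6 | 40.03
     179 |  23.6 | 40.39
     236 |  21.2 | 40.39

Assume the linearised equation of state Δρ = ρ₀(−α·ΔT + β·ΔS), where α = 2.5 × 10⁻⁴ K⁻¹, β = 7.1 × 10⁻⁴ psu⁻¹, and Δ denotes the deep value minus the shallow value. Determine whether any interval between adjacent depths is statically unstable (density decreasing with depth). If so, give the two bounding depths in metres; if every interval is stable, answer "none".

none

Evaluate Δρ/ρ₀ = −αΔT + βΔS across each adjacent pair:
  67–102 m: −αΔT+βΔS = −(2.5 × 10⁻⁴)(-1.8)+(7.1 × 10⁻⁴)(-0.17) = 3.3 × 10⁻⁴ → stable
  102–118 m: −αΔT+βΔS = −(2.5 × 10⁻⁴)(+2.3)+(7.1 × 10⁻⁴)(+1.39) = 4.1 × 10⁻⁴ → stable
  118–179 m: −αΔT+βΔS = −(2.5 × 10⁻⁴)(+0.0)+(7.1 × 10⁻⁴)(+0.36) = 2.6 × 10⁻⁴ → stable
  179–236 m: −αΔT+βΔS = −(2.5 × 10⁻⁴)(-2.4)+(7.1 × 10⁻⁴)(+0.00) = 6.0 × 10⁻⁴ → stable
Every interval has Δρ > 0: the column is stably stratified throughout.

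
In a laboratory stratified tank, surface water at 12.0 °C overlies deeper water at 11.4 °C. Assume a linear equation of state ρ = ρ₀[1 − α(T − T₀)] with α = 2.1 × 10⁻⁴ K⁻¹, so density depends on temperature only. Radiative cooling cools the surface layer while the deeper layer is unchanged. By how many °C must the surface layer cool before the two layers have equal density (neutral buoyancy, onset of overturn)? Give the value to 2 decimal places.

With temperature the only control, equal density requires T_surf′ = T_deep.
T_surf′ = 11.4 °C.
Cooling required: 12.0 − 11.4 = 0.60 °C.

0.60 °C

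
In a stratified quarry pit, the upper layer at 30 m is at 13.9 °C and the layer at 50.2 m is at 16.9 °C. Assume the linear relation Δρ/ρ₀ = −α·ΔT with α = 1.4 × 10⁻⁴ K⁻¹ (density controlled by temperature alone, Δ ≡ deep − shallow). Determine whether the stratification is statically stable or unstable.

unstable

ΔT = 16.9 − 13.9 = +3.0 K, so Δρ/ρ₀ = −αΔT = -4.20 × 10⁻⁴.
Δρ/ρ₀ < 0, so Δρ < 0: deeper water is lighter → statically unstable; the column would overturn.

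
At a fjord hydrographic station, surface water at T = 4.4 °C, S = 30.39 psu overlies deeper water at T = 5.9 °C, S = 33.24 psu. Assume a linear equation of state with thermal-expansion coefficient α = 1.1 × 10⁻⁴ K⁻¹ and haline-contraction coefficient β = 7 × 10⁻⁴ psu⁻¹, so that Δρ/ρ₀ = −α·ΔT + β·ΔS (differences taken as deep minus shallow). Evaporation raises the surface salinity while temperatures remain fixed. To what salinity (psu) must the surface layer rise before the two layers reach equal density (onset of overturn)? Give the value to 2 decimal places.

33.00 psu

Neutral buoyancy requires −α(T_deep − T_surf) + β(S_deep − S_surf′) = 0.
S_surf′ = S_deep − (α/β)·ΔT = 33.24 − (1.1 × 10⁻⁴/7 × 10⁻⁴)·(+1.5) = 33.0043 psu.
Increase required: 33.0043 − 30.39 = 2.6143 psu.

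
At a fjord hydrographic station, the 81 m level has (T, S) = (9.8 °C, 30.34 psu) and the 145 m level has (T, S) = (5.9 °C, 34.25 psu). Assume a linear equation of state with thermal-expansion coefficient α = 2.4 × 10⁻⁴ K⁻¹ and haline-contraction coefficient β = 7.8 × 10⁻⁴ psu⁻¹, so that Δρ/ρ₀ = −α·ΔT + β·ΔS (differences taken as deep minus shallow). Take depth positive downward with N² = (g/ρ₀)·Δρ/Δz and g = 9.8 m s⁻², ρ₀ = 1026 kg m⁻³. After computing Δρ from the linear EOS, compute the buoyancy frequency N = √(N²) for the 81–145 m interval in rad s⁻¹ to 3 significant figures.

0.0247 rad s⁻¹

ΔT = -3.9 K, ΔS = +3.91 psu (deep − shallow).
Δρ/ρ₀ = −αΔT + βΔS = 9.36 × 10⁻⁴ + 3.0498 × 10⁻³ = 3.9858 × 10⁻³, so Δρ ≈ 4.089 kg m⁻³.
N² = (g/ρ₀)·Δρ/Δz = g·(Δρ/ρ₀)/Δz = 9.8 × 3.9858 × 10⁻³ / 64 = 6.1033 × 10⁻⁴ s⁻².
N = √(6.1033 × 10⁻⁴) = 0.024705 rad s⁻¹ ≈ 0.0247 rad s⁻¹.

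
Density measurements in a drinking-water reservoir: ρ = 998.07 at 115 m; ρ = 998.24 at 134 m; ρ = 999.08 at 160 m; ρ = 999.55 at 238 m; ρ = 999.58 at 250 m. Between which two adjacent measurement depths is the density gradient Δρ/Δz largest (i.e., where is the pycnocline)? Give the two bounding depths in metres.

Compute the density gradient over each adjacent pair:
  115–134 m: Δρ/Δz = 0.17/19 = 8.9 × 10⁻³ kg m⁻⁴
  134–160 m: Δρ/Δz = 0.84/26 = 0.032 kg m⁻⁴
  160–238 m: Δρ/Δz = 0.47/78 = 6.0 × 10⁻³ kg m⁻⁴
  238–250 m: Δρ/Δz = 0.03/12 = 2.5 × 10⁻³ kg m⁻⁴
The largest gradient is in the 134–160 m interval — the pycnocline.

134–160 m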